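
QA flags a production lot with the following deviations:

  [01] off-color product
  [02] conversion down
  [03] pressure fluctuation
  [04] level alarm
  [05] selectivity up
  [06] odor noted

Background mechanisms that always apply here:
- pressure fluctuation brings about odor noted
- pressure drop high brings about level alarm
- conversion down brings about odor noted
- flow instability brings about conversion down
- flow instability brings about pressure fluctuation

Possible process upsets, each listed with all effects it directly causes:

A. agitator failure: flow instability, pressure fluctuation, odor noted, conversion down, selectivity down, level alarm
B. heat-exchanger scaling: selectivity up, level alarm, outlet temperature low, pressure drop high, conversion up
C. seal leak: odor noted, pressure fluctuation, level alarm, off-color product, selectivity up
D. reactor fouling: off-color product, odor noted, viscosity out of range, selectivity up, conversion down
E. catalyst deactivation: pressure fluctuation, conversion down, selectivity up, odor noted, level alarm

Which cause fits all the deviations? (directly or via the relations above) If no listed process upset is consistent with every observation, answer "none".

none

Testing each hypothesis:
(A) agitator failure — off-color product NO; conversion down yes; pressure fluctuation yes; level alarm yes; selectivity up NO; odor noted yes
(B) heat-exchanger scaling — off-color product NO; conversion down NO; pressure fluctuation NO; level alarm yes; selectivity up yes; odor noted NO
(C) seal leak — does not account for conversion down
(D) reactor fouling — off-color product yes; conversion down yes; pressure fluctuation NO; level alarm NO; selectivity up yes; odor noted yes
(E) catalyst deactivation — off-color product NO; conversion down yes; pressure fluctuation yes; level alarm yes; selectivity up yes; odor noted yes
No candidate is consistent with all observations.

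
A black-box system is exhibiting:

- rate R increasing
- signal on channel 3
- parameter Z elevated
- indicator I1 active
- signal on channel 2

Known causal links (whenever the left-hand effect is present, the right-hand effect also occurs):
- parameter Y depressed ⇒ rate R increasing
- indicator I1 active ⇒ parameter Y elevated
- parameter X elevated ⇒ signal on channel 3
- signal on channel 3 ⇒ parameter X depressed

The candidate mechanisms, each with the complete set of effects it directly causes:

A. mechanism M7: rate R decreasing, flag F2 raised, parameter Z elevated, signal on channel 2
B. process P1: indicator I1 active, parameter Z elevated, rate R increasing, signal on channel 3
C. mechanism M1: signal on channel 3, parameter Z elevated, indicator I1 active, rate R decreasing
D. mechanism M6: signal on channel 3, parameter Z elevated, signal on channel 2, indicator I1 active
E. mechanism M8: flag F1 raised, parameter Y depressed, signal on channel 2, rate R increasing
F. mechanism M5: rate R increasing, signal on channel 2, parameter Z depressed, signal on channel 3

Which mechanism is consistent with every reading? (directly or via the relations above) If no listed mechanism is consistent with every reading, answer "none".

Checking each candidate against the observations:
(A) mechanism M7 — fails on rate R increasing, signal on channel 3, indicator I1 active (predicts rate R decreasing, not rate R increasing)
(B) process P1 — does not account for signal on channel 2
(C) mechanism M1 — rate R increasing ✗; signal on channel 3 ✓; parameter Z elevated ✓; indicator I1 active ✓; signal on channel 2 ✗
(D) mechanism M6 — does not account for rate R increasing
(E) mechanism M8 — does not account for signal on channel 3, parameter Z elevated, indicator I1 active
(F) mechanism M5 — fails on parameter Z elevated, indicator I1 active (predicts parameter Z depressed, not parameter Z elevated)
None of the listed candidates fits everything.

none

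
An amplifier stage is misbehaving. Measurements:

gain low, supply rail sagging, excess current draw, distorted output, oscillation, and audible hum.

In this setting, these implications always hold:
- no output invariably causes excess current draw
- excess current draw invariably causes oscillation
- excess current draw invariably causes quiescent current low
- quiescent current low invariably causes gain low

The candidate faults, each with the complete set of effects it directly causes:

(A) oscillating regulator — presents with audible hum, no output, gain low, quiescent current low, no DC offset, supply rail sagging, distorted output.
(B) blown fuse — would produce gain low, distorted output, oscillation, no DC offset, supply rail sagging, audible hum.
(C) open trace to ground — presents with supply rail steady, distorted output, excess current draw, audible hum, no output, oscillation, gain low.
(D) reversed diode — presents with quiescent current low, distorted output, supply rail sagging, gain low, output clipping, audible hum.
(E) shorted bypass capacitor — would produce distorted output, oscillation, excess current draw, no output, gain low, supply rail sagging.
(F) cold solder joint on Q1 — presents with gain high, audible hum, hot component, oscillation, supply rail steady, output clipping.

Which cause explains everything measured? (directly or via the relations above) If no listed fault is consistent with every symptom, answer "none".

For each candidate, compare predicted effects to what was observed:
(A) oscillating regulator — accounts for every observation (excess current draw via no output → excess current draw)
(B) blown fuse — gain low match; supply rail sagging match; excess current draw miss; distorted output match; oscillation match; audible hum match
(C) open trace to ground — gain low match; supply rail sagging miss; excess current draw match; distorted output match; oscillation match; audible hum match
(D) reversed diode — gain low match; supply rail sagging match; excess current draw miss; distorted output match; oscillation miss; audible hum match
(E) shorted bypass capacitor — does not account for audible hum
(F) cold solder joint on Q1 — fails on gain low, supply rail sagging, excess current draw, distorted output (predicts gain high, not gain low; predicts supply rail steady, not supply rail sagging)
(A) alone accounts for all the evidence.

A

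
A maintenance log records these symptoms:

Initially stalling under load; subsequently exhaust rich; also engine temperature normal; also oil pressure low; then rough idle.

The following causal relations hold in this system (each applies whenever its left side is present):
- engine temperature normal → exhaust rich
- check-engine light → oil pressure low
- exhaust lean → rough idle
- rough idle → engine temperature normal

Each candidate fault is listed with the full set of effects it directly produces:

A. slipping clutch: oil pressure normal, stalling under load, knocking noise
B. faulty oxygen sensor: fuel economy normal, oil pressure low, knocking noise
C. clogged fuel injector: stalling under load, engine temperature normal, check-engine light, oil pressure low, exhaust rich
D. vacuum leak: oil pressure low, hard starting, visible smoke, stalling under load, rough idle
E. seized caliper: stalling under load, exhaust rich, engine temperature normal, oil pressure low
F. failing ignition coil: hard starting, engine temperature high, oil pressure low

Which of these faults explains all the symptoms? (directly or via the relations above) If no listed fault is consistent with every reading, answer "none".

D

For each candidate, compare predicted effects to what was observed:
(A) slipping clutch — stalling under load yes; exhaust rich NO; engine temperature normal NO; oil pressure low NO; rough idle NO
(B) faulty oxygen sensor — stalling under load NO; exhaust rich NO; engine temperature normal NO; oil pressure low yes; rough idle NO
(C) clogged fuel injector — stalling under load yes; exhaust rich yes; engine temperature normal yes; oil pressure low yes; rough idle NO
(D) vacuum leak — stalling under load yes; exhaust rich yes (through rough idle → engine temperature normal → exhaust rich); engine temperature normal yes (through rough idle → engine temperature normal); oil pressure low yes; rough idle yes
(E) seized caliper — stalling under load yes; exhaust rich yes; engine temperature normal yes; oil pressure low yes; rough idle NO
(F) failing ignition coil — stalling under load NO; exhaust rich NO; engine temperature normal NO; oil pressure low yes; rough idle NO
(D) alone accounts for all the evidence.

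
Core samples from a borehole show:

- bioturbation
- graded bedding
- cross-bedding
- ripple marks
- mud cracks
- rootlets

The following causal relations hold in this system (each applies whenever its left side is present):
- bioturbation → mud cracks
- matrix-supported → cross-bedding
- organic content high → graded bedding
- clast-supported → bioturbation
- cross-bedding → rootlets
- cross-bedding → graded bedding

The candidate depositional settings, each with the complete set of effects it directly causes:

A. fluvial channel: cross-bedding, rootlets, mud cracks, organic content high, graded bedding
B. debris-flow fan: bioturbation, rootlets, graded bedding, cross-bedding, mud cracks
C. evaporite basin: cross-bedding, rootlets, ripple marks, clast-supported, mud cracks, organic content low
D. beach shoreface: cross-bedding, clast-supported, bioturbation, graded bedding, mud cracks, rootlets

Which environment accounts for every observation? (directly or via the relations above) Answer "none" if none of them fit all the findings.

C

For each candidate, compare predicted effects to what was observed:
(A) fluvial channel — does not account for bioturbation, ripple marks
(B) debris-flow fan — does not account for ripple marks
(C) evaporite basin — bioturbation + (via clast-supported → bioturbation); graded bedding + (via cross-bedding → graded bedding); cross-bedding +; ripple marks +; mud cracks +; rootlets +
(D) beach shoreface — does not account for ripple marks
(C) is the only candidate with no mismatches.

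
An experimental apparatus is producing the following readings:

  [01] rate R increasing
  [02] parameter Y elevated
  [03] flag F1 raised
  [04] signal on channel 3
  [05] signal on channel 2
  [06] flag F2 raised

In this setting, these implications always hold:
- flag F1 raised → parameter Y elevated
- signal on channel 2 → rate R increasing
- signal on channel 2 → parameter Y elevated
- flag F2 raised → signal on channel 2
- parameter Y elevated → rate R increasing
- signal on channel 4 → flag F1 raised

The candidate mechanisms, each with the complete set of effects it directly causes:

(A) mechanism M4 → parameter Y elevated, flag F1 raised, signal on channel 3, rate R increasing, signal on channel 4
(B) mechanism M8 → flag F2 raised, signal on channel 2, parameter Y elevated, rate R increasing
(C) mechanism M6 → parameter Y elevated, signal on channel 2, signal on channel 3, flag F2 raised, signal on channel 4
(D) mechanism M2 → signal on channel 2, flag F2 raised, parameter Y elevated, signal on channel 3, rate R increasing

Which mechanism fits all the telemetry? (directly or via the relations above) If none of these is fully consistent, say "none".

Testing each hypothesis:
(A) mechanism M4 — does not account for signal on channel 2, flag F2 raised
(B) mechanism M8 — rate R increasing match; parameter Y elevated match; flag F1 raised miss; signal on channel 3 miss; signal on channel 2 match; flag F2 raised match
(C) mechanism M6 — rate R increasing match (through signal on channel 2 → rate R increasing); parameter Y elevated match; flag F1 raised match (through signal on channel 4 → flag F1 raised); signal on channel 3 match; signal on channel 2 match; flag F2 raised match
(D) mechanism M2 — rate R increasing match; parameter Y elevated match; flag F1 raised miss; signal on channel 3 match; signal on channel 2 match; flag F2 raised match
(C) alone accounts for all the evidence.

C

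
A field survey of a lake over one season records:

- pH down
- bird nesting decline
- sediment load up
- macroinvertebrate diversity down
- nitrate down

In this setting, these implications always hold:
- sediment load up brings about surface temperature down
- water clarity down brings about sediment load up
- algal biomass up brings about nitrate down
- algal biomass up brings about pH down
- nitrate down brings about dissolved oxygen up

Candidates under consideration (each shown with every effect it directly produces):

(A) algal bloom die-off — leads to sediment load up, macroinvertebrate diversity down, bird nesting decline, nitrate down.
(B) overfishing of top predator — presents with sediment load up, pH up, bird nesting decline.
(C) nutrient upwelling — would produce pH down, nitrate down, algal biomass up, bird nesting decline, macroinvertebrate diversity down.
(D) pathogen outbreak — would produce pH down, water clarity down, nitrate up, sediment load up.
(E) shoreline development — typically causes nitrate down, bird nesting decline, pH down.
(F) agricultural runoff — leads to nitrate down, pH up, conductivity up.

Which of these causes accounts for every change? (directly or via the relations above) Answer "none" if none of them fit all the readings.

Testing each hypothesis:
(A) algal bloom die-off — pH down -; bird nesting decline +; sediment load up +; macroinvertebrate diversity down +; nitrate down +
(B) overfishing of top predator — fails on pH down, macroinvertebrate diversity down, nitrate down (predicts pH up, not pH down)
(C) nutrient upwelling — does not account for sediment load up
(D) pathogen outbreak — fails on bird nesting decline, macroinvertebrate diversity down, nitrate down (predicts nitrate up, not nitrate down)
(E) shoreline development — does not account for sediment load up, macroinvertebrate diversity down
(F) agricultural runoff — pH down -; bird nesting decline -; sediment load up -; macroinvertebrate diversity down -; nitrate down +
No candidate is consistent with all observations.

none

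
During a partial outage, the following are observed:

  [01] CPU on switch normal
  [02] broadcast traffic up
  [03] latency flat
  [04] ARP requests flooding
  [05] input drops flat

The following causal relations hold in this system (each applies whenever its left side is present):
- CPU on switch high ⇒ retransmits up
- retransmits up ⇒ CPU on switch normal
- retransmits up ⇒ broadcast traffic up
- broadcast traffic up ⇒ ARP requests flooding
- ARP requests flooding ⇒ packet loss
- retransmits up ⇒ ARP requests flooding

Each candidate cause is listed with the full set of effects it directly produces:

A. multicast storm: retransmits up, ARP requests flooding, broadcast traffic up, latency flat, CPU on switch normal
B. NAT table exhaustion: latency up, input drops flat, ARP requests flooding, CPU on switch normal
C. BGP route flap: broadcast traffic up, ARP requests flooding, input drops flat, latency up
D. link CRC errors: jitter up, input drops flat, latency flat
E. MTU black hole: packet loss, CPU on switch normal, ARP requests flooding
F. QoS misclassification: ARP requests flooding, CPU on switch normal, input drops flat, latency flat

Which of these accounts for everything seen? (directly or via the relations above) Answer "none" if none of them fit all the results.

none

Per-candidate check:
(A) multicast storm — does not account for input drops flat
(B) NAT table exhaustion — CPU on switch normal +; broadcast traffic up -; latency flat -; ARP requests flooding +; input drops flat +
(C) BGP route flap — fails on CPU on switch normal, latency flat (predicts latency up, not latency flat)
(D) link CRC errors — CPU on switch normal -; broadcast traffic up -; latency flat +; ARP requests flooding -; input drops flat +
(E) MTU black hole — does not account for broadcast traffic up, latency flat, input drops flat
(F) QoS misclassification — does not account for broadcast traffic up
No candidate is consistent with all observations.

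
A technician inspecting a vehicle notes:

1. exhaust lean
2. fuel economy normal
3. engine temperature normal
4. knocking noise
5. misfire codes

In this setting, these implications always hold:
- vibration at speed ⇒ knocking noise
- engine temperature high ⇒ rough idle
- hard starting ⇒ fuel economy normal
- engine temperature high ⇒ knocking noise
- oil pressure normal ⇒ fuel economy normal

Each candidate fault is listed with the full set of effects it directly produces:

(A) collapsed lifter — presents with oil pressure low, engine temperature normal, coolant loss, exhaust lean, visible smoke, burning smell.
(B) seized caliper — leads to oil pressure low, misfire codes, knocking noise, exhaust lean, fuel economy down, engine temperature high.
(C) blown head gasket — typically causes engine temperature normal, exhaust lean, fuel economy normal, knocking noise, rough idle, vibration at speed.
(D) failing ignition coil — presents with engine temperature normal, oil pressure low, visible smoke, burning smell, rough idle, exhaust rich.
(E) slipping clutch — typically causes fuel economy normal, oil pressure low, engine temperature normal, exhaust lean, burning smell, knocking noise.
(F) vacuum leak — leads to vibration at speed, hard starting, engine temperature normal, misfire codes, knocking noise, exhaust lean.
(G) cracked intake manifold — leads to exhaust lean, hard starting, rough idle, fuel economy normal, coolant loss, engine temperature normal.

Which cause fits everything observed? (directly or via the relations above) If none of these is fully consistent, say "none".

F

For each candidate, compare predicted effects to what was observed:
(A) collapsed lifter — exhaust lean +; fuel economy normal -; engine temperature normal +; knocking noise -; misfire codes -
(B) seized caliper — fails on fuel economy normal, engine temperature normal (predicts fuel economy down, not fuel economy normal; predicts engine temperature high, not engine temperature normal)
(C) blown head gasket — exhaust lean +; fuel economy normal +; engine temperature normal +; knocking noise +; misfire codes -
(D) failing ignition coil — exhaust lean -; fuel economy normal -; engine temperature normal +; knocking noise -; misfire codes -
(E) slipping clutch — exhaust lean +; fuel economy normal +; engine temperature normal +; knocking noise +; misfire codes -
(F) vacuum leak — accounts for every observation (fuel economy normal by hard starting → fuel economy normal)
(G) cracked intake manifold — exhaust lean +; fuel economy normal +; engine temperature normal +; knocking noise -; misfire codes -
(F) is the only candidate with no mismatches.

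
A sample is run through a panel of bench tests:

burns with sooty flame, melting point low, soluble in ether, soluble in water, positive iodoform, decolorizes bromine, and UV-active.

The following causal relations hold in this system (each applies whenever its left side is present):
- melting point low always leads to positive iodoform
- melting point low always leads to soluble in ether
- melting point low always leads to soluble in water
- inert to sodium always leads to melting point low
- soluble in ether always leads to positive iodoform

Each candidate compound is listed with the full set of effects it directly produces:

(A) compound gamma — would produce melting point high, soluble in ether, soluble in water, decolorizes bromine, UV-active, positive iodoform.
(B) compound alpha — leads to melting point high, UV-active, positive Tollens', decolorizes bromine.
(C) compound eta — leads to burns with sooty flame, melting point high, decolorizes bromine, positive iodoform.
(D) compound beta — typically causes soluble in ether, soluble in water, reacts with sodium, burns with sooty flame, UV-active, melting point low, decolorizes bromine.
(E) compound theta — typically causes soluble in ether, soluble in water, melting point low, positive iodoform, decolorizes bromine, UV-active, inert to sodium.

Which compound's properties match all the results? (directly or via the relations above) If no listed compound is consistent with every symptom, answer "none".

For each candidate, compare predicted effects to what was observed:
(A) compound gamma — burns with sooty flame NO; melting point low NO; soluble in ether yes; soluble in water yes; positive iodoform yes; decolorizes bromine yes; UV-active yes
(B) compound alpha — burns with sooty flame NO; melting point low NO; soluble in ether NO; soluble in water NO; positive iodoform NO; decolorizes bromine yes; UV-active yes
(C) compound eta — fails on melting point low, soluble in ether, soluble in water, UV-active (predicts melting point high, not melting point low)
(D) compound beta — accounts for every observation (positive iodoform via soluble in ether → positive iodoform)
(E) compound theta — does not account for burns with sooty flame
Only (D) is consistent with every observation.

D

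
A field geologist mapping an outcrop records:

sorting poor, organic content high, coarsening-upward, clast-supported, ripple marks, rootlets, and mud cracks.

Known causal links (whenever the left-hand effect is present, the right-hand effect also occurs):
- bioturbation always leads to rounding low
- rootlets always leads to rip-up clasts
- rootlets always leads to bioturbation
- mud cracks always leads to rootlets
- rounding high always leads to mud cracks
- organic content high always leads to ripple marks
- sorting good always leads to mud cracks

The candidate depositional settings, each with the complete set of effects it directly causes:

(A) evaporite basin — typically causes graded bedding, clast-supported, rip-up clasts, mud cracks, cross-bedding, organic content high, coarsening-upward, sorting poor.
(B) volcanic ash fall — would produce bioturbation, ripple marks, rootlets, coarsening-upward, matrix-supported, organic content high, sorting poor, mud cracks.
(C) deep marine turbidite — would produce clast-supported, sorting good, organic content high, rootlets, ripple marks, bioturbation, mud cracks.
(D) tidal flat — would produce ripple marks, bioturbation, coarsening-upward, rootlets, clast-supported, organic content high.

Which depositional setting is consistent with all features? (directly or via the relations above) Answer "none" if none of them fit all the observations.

Testing each hypothesis:
(A) evaporite basin — accounts for every observation (ripple marks by organic content high → ripple marks)
(B) volcanic ash fall — fails on clast-supported (predicts matrix-supported, not clast-supported)
(C) deep marine turbidite — fails on sorting poor, coarsening-upward (predicts sorting good, not sorting poor)
(D) tidal flat — does not account for sorting poor, mud cracks
Only (A) is consistent with every observation.

A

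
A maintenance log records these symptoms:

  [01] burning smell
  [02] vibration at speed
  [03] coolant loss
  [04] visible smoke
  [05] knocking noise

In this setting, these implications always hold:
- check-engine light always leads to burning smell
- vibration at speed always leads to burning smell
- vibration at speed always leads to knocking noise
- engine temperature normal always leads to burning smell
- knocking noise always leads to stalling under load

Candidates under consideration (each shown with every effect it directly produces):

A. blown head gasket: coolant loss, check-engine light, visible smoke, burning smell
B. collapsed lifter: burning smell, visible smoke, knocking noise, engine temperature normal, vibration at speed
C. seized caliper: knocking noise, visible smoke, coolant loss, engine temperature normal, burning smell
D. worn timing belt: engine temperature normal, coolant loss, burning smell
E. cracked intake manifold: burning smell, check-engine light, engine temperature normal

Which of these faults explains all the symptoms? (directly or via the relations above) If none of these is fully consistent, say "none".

Testing each hypothesis:
(A) blown head gasket — burning smell match; vibration at speed miss; coolant loss match; visible smoke match; knocking noise miss
(B) collapsed lifter — does not account for coolant loss
(C) seized caliper — does not account for vibration at speed
(D) worn timing belt — burning smell match; vibration at speed miss; coolant loss match; visible smoke miss; knocking noise miss
(E) cracked intake manifold — burning smell match; vibration at speed miss; coolant loss miss; visible smoke miss; knocking noise miss
No candidate is consistent with all observations.

none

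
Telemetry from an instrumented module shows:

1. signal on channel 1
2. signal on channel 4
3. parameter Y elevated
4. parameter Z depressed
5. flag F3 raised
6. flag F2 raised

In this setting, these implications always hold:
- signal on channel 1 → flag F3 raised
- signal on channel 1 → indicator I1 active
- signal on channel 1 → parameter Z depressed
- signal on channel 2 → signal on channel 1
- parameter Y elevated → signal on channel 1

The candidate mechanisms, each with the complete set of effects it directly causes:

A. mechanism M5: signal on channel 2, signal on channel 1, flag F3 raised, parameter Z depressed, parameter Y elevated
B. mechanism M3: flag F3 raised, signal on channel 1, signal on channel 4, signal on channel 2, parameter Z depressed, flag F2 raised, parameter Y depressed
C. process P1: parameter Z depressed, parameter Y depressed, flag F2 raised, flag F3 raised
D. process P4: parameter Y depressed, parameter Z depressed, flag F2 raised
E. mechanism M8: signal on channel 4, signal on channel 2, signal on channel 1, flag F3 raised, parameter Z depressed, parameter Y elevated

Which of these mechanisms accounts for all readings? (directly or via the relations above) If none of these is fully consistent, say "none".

none

Checking each candidate against the observations:
(A) mechanism M5 — signal on channel 1 +; signal on channel 4 -; parameter Y elevated +; parameter Z depressed +; flag F3 raised +; flag F2 raised -
(B) mechanism M3 — fails on parameter Y elevated (predicts parameter Y depressed, not parameter Y elevated)
(C) process P1 — fails on signal on channel 1, signal on channel 4, parameter Y elevated (predicts parameter Y depressed, not parameter Y elevated)
(D) process P4 — signal on channel 1 -; signal on channel 4 -; parameter Y elevated -; parameter Z depressed +; flag F3 raised -; flag F2 raised +
(E) mechanism M8 — does not account for flag F2 raised
Every candidate fails on at least one observation.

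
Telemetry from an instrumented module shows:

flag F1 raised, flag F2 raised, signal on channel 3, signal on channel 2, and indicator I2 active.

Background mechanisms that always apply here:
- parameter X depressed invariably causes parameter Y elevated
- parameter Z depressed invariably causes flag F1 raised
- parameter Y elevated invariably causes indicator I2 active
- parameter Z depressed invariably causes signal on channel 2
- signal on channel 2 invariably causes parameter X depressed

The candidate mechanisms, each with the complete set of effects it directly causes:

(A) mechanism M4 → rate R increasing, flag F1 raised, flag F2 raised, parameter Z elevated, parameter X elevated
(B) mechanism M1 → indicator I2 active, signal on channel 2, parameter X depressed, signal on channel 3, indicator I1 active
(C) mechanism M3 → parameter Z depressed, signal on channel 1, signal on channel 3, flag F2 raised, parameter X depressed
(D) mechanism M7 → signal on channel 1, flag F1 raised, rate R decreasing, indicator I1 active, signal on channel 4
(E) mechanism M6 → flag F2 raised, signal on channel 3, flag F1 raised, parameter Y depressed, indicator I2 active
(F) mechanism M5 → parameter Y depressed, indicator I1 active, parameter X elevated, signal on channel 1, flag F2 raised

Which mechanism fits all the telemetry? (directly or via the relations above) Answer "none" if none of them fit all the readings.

Checking each candidate against the observations:
(A) mechanism M4 — flag F1 raised yes; flag F2 raised yes; signal on channel 3 NO; signal on channel 2 NO; indicator I2 active NO
(B) mechanism M1 — flag F1 raised NO; flag F2 raised NO; signal on channel 3 yes; signal on channel 2 yes; indicator I2 active yes
(C) mechanism M3 — flag F1 raised yes (via parameter Z depressed → flag F1 raised); flag F2 raised yes; signal on channel 3 yes; signal on channel 2 yes (via parameter Z depressed → signal on channel 2); indicator I2 active yes (via parameter X depressed → parameter Y elevated → indicator I2 active)
(D) mechanism M7 — does not account for flag F2 raised, signal on channel 3, signal on channel 2, indicator I2 active
(E) mechanism M6 — does not account for signal on channel 2
(F) mechanism M5 — does not account for flag F1 raised, signal on channel 3, signal on channel 2, indicator I2 active
(C) alone accounts for all the evidence.

C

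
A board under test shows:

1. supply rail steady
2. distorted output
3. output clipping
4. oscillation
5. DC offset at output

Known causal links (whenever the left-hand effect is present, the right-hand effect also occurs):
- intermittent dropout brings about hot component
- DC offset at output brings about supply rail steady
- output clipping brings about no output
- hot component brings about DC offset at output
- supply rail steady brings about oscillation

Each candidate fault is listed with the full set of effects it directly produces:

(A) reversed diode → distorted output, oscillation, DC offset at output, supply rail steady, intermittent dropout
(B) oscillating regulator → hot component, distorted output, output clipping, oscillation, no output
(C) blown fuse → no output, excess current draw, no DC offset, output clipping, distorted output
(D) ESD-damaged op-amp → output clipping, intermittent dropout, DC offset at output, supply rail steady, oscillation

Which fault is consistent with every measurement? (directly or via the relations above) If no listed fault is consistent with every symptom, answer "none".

Testing each hypothesis:
(A) reversed diode — does not account for output clipping
(B) oscillating regulator — supply rail steady + (via hot component → DC offset at output → supply rail steady); distorted output +; output clipping +; oscillation +; DC offset at output + (via hot component → DC offset at output)
(C) blown fuse — supply rail steady -; distorted output +; output clipping +; oscillation -; DC offset at output -
(D) ESD-damaged op-amp — does not account for distorted output
(B) alone accounts for all the evidence.

B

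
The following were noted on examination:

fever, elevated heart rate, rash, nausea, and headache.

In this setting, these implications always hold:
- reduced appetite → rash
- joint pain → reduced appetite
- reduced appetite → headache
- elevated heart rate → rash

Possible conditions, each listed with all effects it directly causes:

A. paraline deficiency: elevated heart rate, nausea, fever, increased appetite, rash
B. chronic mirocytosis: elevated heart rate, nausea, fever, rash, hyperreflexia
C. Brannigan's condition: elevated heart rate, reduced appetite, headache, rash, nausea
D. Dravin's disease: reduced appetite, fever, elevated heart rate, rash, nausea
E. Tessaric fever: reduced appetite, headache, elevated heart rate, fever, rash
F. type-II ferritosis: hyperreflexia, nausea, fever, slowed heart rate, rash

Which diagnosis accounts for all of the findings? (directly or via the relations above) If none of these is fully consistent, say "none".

Per-candidate check:
(A) paraline deficiency — fever yes; elevated heart rate yes; rash yes; nausea yes; headache NO
(B) chronic mirocytosis — does not account for headache
(C) Brannigan's condition — does not account for fever
(D) Dravin's disease — fever yes; elevated heart rate yes; rash yes; nausea yes; headache yes (by reduced appetite → headache)
(E) Tessaric fever — does not account for nausea
(F) type-II ferritosis — fails on elevated heart rate, headache (predicts slowed heart rate, not elevated heart rate)
(D) alone accounts for all the evidence.

D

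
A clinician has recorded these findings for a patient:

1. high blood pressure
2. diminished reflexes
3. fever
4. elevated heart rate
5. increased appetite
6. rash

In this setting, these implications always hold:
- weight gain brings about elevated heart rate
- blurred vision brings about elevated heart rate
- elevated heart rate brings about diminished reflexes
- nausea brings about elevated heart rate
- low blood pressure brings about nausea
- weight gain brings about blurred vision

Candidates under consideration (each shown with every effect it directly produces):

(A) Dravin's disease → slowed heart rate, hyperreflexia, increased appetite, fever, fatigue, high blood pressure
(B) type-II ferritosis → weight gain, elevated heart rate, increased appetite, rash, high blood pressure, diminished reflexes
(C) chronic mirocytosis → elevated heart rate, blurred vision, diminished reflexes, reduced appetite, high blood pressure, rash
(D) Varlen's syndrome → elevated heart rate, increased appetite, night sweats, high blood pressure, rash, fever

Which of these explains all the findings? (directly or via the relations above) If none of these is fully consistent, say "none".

Per-candidate check:
(A) Dravin's disease — fails on diminished reflexes, elevated heart rate, rash (predicts hyperreflexia, not diminished reflexes; predicts slowed heart rate, not elevated heart rate)
(B) type-II ferritosis — high blood pressure ✓; diminished reflexes ✓; fever ✗; elevated heart rate ✓; increased appetite ✓; rash ✓
(C) chronic mirocytosis — fails on fever, increased appetite (predicts reduced appetite, not increased appetite)
(D) Varlen's syndrome — high blood pressure ✓; diminished reflexes ✓ (via elevated heart rate → diminished reflexes); fever ✓; elevated heart rate ✓; increased appetite ✓; rash ✓
(D) alone accounts for all the evidence.

D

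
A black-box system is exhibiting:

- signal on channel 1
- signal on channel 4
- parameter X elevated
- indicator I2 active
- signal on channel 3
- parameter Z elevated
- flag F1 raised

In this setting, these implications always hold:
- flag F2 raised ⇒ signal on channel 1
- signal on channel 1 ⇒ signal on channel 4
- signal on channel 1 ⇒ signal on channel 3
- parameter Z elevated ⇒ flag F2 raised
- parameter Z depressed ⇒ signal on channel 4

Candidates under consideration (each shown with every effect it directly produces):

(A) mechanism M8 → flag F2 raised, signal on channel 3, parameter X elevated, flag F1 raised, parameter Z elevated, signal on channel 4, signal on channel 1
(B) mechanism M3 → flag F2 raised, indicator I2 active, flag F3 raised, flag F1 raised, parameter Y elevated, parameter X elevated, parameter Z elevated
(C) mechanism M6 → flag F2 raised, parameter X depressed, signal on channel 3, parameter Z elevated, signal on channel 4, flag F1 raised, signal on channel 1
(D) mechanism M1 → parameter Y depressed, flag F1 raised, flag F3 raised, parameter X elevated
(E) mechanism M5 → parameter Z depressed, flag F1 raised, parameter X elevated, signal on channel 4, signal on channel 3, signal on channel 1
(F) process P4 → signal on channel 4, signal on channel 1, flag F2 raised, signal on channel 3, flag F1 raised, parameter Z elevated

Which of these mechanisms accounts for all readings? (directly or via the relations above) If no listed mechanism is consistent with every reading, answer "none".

Checking each candidate against the observations:
(A) mechanism M8 — signal on channel 1 match; signal on channel 4 match; parameter X elevated match; indicator I2 active miss; signal on channel 3 match; parameter Z elevated match; flag F1 raised match
(B) mechanism M3 — accounts for every observation (signal on channel 1 through flag F2 raised → signal on channel 1)
(C) mechanism M6 — signal on channel 1 match; signal on channel 4 match; parameter X elevated miss; indicator I2 active miss; signal on channel 3 match; parameter Z elevated match; flag F1 raised match
(D) mechanism M1 — signal on channel 1 miss; signal on channel 4 miss; parameter X elevated match; indicator I2 active miss; signal on channel 3 miss; parameter Z elevated miss; flag F1 raised match
(E) mechanism M5 — fails on indicator I2 active, parameter Z elevated (predicts parameter Z depressed, not parameter Z elevated)
(F) process P4 — does not account for parameter X elevated, indicator I2 active
(B) alone accounts for all the evidence.

B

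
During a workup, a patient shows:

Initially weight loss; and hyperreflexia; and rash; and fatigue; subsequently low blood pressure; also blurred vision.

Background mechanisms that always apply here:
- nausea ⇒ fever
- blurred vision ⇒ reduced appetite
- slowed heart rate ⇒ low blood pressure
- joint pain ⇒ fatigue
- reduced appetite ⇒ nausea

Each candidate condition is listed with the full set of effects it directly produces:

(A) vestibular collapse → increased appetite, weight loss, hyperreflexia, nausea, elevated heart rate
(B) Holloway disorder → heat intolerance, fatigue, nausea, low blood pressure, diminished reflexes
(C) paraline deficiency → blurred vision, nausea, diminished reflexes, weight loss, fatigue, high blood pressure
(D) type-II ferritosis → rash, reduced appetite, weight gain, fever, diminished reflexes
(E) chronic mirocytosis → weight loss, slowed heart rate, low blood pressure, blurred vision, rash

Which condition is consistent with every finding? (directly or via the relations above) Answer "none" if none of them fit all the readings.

none

Testing each hypothesis:
(A) vestibular collapse — weight loss +; hyperreflexia +; rash -; fatigue -; low blood pressure -; blurred vision -
(B) Holloway disorder — weight loss -; hyperreflexia -; rash -; fatigue +; low blood pressure +; blurred vision -
(C) paraline deficiency — weight loss +; hyperreflexia -; rash -; fatigue +; low blood pressure -; blurred vision +
(D) type-II ferritosis — fails on weight loss, hyperreflexia, fatigue, low blood pressure, blurred vision (predicts weight gain, not weight loss; predicts diminished reflexes, not hyperreflexia)
(E) chronic mirocytosis — does not account for hyperreflexia, fatigue
No candidate is consistent with all observations.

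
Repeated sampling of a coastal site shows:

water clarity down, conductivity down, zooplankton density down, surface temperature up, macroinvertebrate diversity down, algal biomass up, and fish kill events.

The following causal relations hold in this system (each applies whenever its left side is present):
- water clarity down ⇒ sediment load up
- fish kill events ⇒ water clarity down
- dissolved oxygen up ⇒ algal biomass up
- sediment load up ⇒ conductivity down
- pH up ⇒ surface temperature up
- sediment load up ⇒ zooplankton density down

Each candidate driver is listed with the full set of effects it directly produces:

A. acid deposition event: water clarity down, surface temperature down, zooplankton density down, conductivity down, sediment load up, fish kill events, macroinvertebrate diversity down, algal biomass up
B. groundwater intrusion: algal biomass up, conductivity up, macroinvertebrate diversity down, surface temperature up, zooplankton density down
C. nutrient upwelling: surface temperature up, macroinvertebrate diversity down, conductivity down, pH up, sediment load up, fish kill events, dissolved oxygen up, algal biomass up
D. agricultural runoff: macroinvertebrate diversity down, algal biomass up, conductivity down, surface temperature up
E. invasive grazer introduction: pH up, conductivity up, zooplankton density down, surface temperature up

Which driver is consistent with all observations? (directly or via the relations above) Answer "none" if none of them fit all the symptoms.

Testing each hypothesis:
(A) acid deposition event — fails on surface temperature up (predicts surface temperature down, not surface temperature up)
(B) groundwater intrusion — fails on water clarity down, conductivity down, fish kill events (predicts conductivity up, not conductivity down)
(C) nutrient upwelling — water clarity down yes (via fish kill events → water clarity down); conductivity down yes; zooplankton density down yes (via sediment load up → zooplankton density down); surface temperature up yes; macroinvertebrate diversity down yes; algal biomass up yes; fish kill events yes
(D) agricultural runoff — water clarity down NO; conductivity down yes; zooplankton density down NO; surface temperature up yes; macroinvertebrate diversity down yes; algal biomass up yes; fish kill events NO
(E) invasive grazer introduction — fails on water clarity down, conductivity down, macroinvertebrate diversity down, algal biomass up, fish kill events (predicts conductivity up, not conductivity down)
(C) is the only candidate with no mismatches.

C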